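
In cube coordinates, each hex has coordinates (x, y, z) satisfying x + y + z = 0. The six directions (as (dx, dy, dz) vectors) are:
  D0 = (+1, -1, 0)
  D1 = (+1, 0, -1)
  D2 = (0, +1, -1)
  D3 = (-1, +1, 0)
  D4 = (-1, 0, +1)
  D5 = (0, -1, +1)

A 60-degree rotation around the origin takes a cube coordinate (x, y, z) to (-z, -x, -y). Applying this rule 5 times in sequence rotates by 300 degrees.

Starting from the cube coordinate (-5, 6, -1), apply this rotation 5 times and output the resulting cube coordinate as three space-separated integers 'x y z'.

Start: (-5, 6, -1)
Step 1: (-5, 6, -1) -> (-(-1), -(-5), -(6)) = (1, 5, -6)
Step 2: (1, 5, -6) -> (-(-6), -(1), -(5)) = (6, -1, -5)
Step 3: (6, -1, -5) -> (-(-5), -(6), -(-1)) = (5, -6, 1)
Step 4: (5, -6, 1) -> (-(1), -(5), -(-6)) = (-1, -5, 6)
Step 5: (-1, -5, 6) -> (-(6), -(-1), -(-5)) = (-6, 1, 5)

Answer: -6 1 5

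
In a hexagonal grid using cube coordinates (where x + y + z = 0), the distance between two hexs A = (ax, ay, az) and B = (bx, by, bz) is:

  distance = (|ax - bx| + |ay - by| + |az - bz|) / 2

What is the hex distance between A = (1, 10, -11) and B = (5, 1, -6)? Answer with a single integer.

Answer: 9

Derivation:
|ax - bx| = |1 - 5| = 4
|ay - by| = |10 - 1| = 9
|az - bz| = |-11 - (-6)| = 5
distance = (4 + 9 + 5) / 2 = 18 / 2 = 9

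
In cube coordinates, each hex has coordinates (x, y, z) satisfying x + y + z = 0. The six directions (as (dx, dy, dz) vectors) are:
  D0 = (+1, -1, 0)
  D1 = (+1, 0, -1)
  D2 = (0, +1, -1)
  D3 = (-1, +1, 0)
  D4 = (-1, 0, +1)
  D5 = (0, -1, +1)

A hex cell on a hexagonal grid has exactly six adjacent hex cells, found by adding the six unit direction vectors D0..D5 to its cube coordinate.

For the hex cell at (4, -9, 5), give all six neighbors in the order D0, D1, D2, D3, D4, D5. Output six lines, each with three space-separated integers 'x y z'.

Center: (4, -9, 5). Add each direction:
  D0: (4, -9, 5) + (1, -1, 0) = (5, -10, 5)
  D1: (4, -9, 5) + (1, 0, -1) = (5, -9, 4)
  D2: (4, -9, 5) + (0, 1, -1) = (4, -8, 4)
  D3: (4, -9, 5) + (-1, 1, 0) = (3, -8, 5)
  D4: (4, -9, 5) + (-1, 0, 1) = (3, -9, 6)
  D5: (4, -9, 5) + (0, -1, 1) = (4, -10, 6)

Answer: 5 -10 5
5 -9 4
4 -8 4
3 -8 5
3 -9 6
4 -10 6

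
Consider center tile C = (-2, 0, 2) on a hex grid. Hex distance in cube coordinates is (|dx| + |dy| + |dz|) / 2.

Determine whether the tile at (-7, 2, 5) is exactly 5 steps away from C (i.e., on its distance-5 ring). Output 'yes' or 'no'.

Answer: yes

Derivation:
|px - cx| = |-7 - (-2)| = 5
|py - cy| = |2 - 0| = 2
|pz - cz| = |5 - 2| = 3
distance = (5+2+3)/2 = 10/2 = 5
radius = 5; distance == radius -> yes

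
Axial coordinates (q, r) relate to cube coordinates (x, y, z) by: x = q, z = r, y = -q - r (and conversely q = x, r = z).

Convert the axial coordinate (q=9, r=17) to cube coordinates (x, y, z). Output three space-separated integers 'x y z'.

Answer: 9 -26 17

Derivation:
x = q = 9
z = r = 17
y = -x - z = -(9) - (17) = -26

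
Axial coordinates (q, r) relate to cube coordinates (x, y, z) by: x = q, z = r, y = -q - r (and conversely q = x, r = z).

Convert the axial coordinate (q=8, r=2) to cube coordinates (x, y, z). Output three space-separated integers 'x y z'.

x = q = 8
z = r = 2
y = -x - z = -(8) - (2) = -10

Answer: 8 -10 2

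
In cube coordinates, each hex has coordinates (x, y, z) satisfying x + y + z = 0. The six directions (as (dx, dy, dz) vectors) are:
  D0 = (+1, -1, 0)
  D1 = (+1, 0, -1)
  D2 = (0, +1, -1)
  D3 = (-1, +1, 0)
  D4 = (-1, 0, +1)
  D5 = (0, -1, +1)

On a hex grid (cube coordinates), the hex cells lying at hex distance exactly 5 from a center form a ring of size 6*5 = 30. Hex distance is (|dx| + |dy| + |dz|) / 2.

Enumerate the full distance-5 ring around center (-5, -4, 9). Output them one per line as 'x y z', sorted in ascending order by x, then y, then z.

Answer: -10 -4 14
-10 -3 13
-10 -2 12
-10 -1 11
-10 0 10
-10 1 9
-9 -5 14
-9 1 8
-8 -6 14
-8 1 7
-7 -7 14
-7 1 6
-6 -8 14
-6 1 5
-5 -9 14
-5 1 4
-4 -9 13
-4 0 4
-3 -9 12
-3 -1 4
-2 -9 11
-2 -2 4
-1 -9 10
-1 -3 4
0 -9 9
0 -8 8
0 -7 7
0 -6 6
0 -5 5
0 -4 4

Derivation:
Walk ring at distance 5 from (-5, -4, 9):
Start at center + D4*5 = (-10, -4, 14)
  hex 0: (-10, -4, 14)
  hex 1: (-9, -5, 14)
  hex 2: (-8, -6, 14)
  hex 3: (-7, -7, 14)
  hex 4: (-6, -8, 14)
  hex 5: (-5, -9, 14)
  hex 6: (-4, -9, 13)
  hex 7: (-3, -9, 12)
  hex 8: (-2, -9, 11)
  hex 9: (-1, -9, 10)
  hex 10: (0, -9, 9)
  hex 11: (0, -8, 8)
  hex 12: (0, -7, 7)
  hex 13: (0, -6, 6)
  hex 14: (0, -5, 5)
  hex 15: (0, -4, 4)
  hex 16: (-1, -3, 4)
  hex 17: (-2, -2, 4)
  hex 18: (-3, -1, 4)
  hex 19: (-4, 0, 4)
  hex 20: (-5, 1, 4)
  hex 21: (-6, 1, 5)
  hex 22: (-7, 1, 6)
  hex 23: (-8, 1, 7)
  hex 24: (-9, 1, 8)
  hex 25: (-10, 1, 9)
  hex 26: (-10, 0, 10)
  hex 27: (-10, -1, 11)
  hex 28: (-10, -2, 12)
  hex 29: (-10, -3, 13)
Sorted: 30 hexes.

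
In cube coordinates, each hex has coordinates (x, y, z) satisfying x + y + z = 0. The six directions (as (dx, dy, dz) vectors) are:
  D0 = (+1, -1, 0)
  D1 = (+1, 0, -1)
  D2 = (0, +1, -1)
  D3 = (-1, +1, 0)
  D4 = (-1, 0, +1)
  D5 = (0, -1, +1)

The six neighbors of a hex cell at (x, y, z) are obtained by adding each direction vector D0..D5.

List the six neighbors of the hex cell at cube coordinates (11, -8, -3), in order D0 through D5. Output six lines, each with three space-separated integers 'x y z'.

Center: (11, -8, -3). Add each direction:
  D0: (11, -8, -3) + (1, -1, 0) = (12, -9, -3)
  D1: (11, -8, -3) + (1, 0, -1) = (12, -8, -4)
  D2: (11, -8, -3) + (0, 1, -1) = (11, -7, -4)
  D3: (11, -8, -3) + (-1, 1, 0) = (10, -7, -3)
  D4: (11, -8, -3) + (-1, 0, 1) = (10, -8, -2)
  D5: (11, -8, -3) + (0, -1, 1) = (11, -9, -2)

Answer: 12 -9 -3
12 -8 -4
11 -7 -4
10 -7 -3
10 -8 -2
11 -9 -2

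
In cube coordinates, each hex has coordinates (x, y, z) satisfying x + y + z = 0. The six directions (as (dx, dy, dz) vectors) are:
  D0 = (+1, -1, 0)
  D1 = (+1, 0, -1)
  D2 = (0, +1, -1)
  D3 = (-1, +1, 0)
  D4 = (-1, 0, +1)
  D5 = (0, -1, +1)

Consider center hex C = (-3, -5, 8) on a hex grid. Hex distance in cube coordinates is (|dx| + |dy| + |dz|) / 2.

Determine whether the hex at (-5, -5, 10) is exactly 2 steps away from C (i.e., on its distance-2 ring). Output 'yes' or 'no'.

|px - cx| = |-5 - (-3)| = 2
|py - cy| = |-5 - (-5)| = 0
|pz - cz| = |10 - 8| = 2
distance = (2+0+2)/2 = 4/2 = 2
radius = 2; distance == radius -> yes

Answer: yes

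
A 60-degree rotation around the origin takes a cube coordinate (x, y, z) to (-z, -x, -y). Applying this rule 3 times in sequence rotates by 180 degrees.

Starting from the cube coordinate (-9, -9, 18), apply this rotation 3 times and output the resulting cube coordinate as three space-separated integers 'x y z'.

Answer: 9 9 -18

Derivation:
Start: (-9, -9, 18)
Step 1: (-9, -9, 18) -> (-(18), -(-9), -(-9)) = (-18, 9, 9)
Step 2: (-18, 9, 9) -> (-(9), -(-18), -(9)) = (-9, 18, -9)
Step 3: (-9, 18, -9) -> (-(-9), -(-9), -(18)) = (9, 9, -18)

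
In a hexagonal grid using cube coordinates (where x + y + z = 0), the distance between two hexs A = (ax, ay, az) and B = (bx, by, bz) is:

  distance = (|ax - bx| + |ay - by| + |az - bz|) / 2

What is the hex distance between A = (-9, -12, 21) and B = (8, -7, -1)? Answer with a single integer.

Answer: 22

Derivation:
|ax - bx| = |-9 - 8| = 17
|ay - by| = |-12 - (-7)| = 5
|az - bz| = |21 - (-1)| = 22
distance = (17 + 5 + 22) / 2 = 44 / 2 = 22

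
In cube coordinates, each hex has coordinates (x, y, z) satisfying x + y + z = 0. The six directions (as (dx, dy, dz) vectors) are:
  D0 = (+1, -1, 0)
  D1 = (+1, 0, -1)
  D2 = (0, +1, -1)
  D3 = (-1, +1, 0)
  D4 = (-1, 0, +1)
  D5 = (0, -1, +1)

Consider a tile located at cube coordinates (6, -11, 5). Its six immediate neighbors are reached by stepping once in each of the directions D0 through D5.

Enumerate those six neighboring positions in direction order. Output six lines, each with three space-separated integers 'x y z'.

Center: (6, -11, 5). Add each direction:
  D0: (6, -11, 5) + (1, -1, 0) = (7, -12, 5)
  D1: (6, -11, 5) + (1, 0, -1) = (7, -11, 4)
  D2: (6, -11, 5) + (0, 1, -1) = (6, -10, 4)
  D3: (6, -11, 5) + (-1, 1, 0) = (5, -10, 5)
  D4: (6, -11, 5) + (-1, 0, 1) = (5, -11, 6)
  D5: (6, -11, 5) + (0, -1, 1) = (6, -12, 6)

Answer: 7 -12 5
7 -11 4
6 -10 4
5 -10 5
5 -11 6
6 -12 6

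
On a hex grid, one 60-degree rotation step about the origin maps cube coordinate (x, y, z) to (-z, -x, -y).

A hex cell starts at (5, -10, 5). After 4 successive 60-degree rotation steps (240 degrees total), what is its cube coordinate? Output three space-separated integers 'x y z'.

Answer: 5 5 -10

Derivation:
Start: (5, -10, 5)
Step 1: (5, -10, 5) -> (-(5), -(5), -(-10)) = (-5, -5, 10)
Step 2: (-5, -5, 10) -> (-(10), -(-5), -(-5)) = (-10, 5, 5)
Step 3: (-10, 5, 5) -> (-(5), -(-10), -(5)) = (-5, 10, -5)
Step 4: (-5, 10, -5) -> (-(-5), -(-5), -(10)) = (5, 5, -10)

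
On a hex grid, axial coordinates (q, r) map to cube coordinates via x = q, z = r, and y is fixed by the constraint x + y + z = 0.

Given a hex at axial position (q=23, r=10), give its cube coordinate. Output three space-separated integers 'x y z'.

x = q = 23
z = r = 10
y = -x - z = -(23) - (10) = -33

Answer: 23 -33 10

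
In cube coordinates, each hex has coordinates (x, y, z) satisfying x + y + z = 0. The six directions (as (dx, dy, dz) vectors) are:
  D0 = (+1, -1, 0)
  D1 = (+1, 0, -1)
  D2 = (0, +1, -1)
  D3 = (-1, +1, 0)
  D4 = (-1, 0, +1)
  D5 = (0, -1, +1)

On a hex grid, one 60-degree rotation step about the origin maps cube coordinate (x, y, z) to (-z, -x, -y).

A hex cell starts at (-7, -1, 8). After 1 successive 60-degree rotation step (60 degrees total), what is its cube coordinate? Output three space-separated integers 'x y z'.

Start: (-7, -1, 8)
Step 1: (-7, -1, 8) -> (-(8), -(-7), -(-1)) = (-8, 7, 1)

Answer: -8 7 1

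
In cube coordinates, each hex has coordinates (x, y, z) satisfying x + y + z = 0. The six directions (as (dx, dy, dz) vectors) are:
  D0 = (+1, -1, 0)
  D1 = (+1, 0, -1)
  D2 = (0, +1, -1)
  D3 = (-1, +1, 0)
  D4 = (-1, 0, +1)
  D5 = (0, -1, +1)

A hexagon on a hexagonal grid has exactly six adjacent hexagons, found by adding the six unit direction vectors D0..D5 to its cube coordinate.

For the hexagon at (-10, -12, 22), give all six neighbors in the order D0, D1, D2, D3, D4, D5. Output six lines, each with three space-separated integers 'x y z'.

Answer: -9 -13 22
-9 -12 21
-10 -11 21
-11 -11 22
-11 -12 23
-10 -13 23

Derivation:
Center: (-10, -12, 22). Add each direction:
  D0: (-10, -12, 22) + (1, -1, 0) = (-9, -13, 22)
  D1: (-10, -12, 22) + (1, 0, -1) = (-9, -12, 21)
  D2: (-10, -12, 22) + (0, 1, -1) = (-10, -11, 21)
  D3: (-10, -12, 22) + (-1, 1, 0) = (-11, -11, 22)
  D4: (-10, -12, 22) + (-1, 0, 1) = (-11, -12, 23)
  D5: (-10, -12, 22) + (0, -1, 1) = (-10, -13, 23)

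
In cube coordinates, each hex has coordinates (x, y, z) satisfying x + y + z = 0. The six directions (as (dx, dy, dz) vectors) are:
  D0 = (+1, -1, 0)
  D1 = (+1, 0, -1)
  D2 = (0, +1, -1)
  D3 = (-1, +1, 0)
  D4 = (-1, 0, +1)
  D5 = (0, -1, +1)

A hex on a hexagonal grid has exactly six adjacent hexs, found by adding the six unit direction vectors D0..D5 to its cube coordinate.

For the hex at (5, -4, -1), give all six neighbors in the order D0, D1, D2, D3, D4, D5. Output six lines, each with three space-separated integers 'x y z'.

Answer: 6 -5 -1
6 -4 -2
5 -3 -2
4 -3 -1
4 -4 0
5 -5 0

Derivation:
Center: (5, -4, -1). Add each direction:
  D0: (5, -4, -1) + (1, -1, 0) = (6, -5, -1)
  D1: (5, -4, -1) + (1, 0, -1) = (6, -4, -2)
  D2: (5, -4, -1) + (0, 1, -1) = (5, -3, -2)
  D3: (5, -4, -1) + (-1, 1, 0) = (4, -3, -1)
  D4: (5, -4, -1) + (-1, 0, 1) = (4, -4, 0)
  D5: (5, -4, -1) + (0, -1, 1) = (5, -5, 0)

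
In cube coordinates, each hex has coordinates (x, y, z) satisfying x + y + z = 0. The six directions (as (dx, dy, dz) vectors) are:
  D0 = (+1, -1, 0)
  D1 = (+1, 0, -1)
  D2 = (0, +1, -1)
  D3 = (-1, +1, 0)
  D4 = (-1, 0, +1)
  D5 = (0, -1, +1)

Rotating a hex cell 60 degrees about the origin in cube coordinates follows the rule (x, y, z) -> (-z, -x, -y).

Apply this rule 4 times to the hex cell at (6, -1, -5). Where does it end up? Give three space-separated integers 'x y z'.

Answer: -5 6 -1

Derivation:
Start: (6, -1, -5)
Step 1: (6, -1, -5) -> (-(-5), -(6), -(-1)) = (5, -6, 1)
Step 2: (5, -6, 1) -> (-(1), -(5), -(-6)) = (-1, -5, 6)
Step 3: (-1, -5, 6) -> (-(6), -(-1), -(-5)) = (-6, 1, 5)
Step 4: (-6, 1, 5) -> (-(5), -(-6), -(1)) = (-5, 6, -1)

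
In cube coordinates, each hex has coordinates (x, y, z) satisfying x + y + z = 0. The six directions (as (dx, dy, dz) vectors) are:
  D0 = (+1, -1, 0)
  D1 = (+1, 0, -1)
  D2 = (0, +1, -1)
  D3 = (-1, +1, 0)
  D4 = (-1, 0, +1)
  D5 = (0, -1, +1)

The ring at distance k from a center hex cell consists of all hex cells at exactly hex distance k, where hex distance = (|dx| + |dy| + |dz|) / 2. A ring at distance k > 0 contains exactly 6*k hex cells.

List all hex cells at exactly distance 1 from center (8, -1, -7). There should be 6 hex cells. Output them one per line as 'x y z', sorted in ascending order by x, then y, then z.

Answer: 7 -1 -6
7 0 -7
8 -2 -6
8 0 -8
9 -2 -7
9 -1 -8

Derivation:
Walk ring at distance 1 from (8, -1, -7):
Start at center + D4*1 = (7, -1, -6)
  hex 0: (7, -1, -6)
  hex 1: (8, -2, -6)
  hex 2: (9, -2, -7)
  hex 3: (9, -1, -8)
  hex 4: (8, 0, -8)
  hex 5: (7, 0, -7)
Sorted: 6 hexes.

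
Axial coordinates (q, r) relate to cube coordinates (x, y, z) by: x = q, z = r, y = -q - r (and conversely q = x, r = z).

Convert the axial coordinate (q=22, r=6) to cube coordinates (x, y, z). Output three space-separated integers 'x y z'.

Answer: 22 -28 6

Derivation:
x = q = 22
z = r = 6
y = -x - z = -(22) - (6) = -28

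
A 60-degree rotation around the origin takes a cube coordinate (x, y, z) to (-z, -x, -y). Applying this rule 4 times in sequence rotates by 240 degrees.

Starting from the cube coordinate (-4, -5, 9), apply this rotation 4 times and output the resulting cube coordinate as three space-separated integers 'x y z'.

Start: (-4, -5, 9)
Step 1: (-4, -5, 9) -> (-(9), -(-4), -(-5)) = (-9, 4, 5)
Step 2: (-9, 4, 5) -> (-(5), -(-9), -(4)) = (-5, 9, -4)
Step 3: (-5, 9, -4) -> (-(-4), -(-5), -(9)) = (4, 5, -9)
Step 4: (4, 5, -9) -> (-(-9), -(4), -(5)) = (9, -4, -5)

Answer: 9 -4 -5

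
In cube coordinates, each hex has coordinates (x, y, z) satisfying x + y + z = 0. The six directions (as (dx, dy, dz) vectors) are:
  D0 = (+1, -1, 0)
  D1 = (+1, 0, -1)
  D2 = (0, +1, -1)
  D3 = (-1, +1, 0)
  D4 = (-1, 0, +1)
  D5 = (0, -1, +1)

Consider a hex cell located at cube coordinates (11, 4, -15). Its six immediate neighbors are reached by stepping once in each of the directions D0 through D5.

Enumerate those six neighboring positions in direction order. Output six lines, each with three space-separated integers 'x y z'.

Center: (11, 4, -15). Add each direction:
  D0: (11, 4, -15) + (1, -1, 0) = (12, 3, -15)
  D1: (11, 4, -15) + (1, 0, -1) = (12, 4, -16)
  D2: (11, 4, -15) + (0, 1, -1) = (11, 5, -16)
  D3: (11, 4, -15) + (-1, 1, 0) = (10, 5, -15)
  D4: (11, 4, -15) + (-1, 0, 1) = (10, 4, -14)
  D5: (11, 4, -15) + (0, -1, 1) = (11, 3, -14)

Answer: 12 3 -15
12 4 -16
11 5 -16
10 5 -15
10 4 -14
11 3 -14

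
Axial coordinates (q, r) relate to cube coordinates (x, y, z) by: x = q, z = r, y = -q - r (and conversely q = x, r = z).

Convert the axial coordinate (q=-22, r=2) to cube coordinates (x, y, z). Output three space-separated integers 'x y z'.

Answer: -22 20 2

Derivation:
x = q = -22
z = r = 2
y = -x - z = -(-22) - (2) = 20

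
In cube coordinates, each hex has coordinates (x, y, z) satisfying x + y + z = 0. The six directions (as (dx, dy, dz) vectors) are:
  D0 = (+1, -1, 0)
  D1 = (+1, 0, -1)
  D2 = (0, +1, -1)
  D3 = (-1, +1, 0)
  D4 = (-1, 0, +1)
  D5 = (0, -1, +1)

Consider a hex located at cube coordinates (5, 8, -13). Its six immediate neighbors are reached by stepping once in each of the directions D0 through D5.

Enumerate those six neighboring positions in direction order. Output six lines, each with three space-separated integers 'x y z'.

Answer: 6 7 -13
6 8 -14
5 9 -14
4 9 -13
4 8 -12
5 7 -12

Derivation:
Center: (5, 8, -13). Add each direction:
  D0: (5, 8, -13) + (1, -1, 0) = (6, 7, -13)
  D1: (5, 8, -13) + (1, 0, -1) = (6, 8, -14)
  D2: (5, 8, -13) + (0, 1, -1) = (5, 9, -14)
  D3: (5, 8, -13) + (-1, 1, 0) = (4, 9, -13)
  D4: (5, 8, -13) + (-1, 0, 1) = (4, 8, -12)
  D5: (5, 8, -13) + (0, -1, 1) = (5, 7, -12)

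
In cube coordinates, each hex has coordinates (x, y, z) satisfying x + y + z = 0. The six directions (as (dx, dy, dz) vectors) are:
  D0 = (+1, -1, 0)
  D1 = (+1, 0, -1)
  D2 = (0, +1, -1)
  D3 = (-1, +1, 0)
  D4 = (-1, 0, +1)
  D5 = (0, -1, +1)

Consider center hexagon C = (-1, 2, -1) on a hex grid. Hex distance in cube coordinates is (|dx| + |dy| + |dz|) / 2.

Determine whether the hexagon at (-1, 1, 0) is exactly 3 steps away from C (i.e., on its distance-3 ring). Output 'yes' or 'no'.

Answer: no

Derivation:
|px - cx| = |-1 - (-1)| = 0
|py - cy| = |1 - 2| = 1
|pz - cz| = |0 - (-1)| = 1
distance = (0+1+1)/2 = 2/2 = 1
radius = 3; distance != radius -> no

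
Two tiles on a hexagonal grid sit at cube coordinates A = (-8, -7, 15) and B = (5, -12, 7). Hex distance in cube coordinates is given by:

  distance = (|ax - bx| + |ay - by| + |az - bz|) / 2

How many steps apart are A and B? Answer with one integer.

Answer: 13

Derivation:
|ax - bx| = |-8 - 5| = 13
|ay - by| = |-7 - (-12)| = 5
|az - bz| = |15 - 7| = 8
distance = (13 + 5 + 8) / 2 = 26 / 2 = 13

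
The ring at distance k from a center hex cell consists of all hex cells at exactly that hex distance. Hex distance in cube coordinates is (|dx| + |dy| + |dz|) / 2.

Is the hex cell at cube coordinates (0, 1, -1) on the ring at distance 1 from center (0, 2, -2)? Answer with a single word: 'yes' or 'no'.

Answer: yes

Derivation:
|px - cx| = |0 - 0| = 0
|py - cy| = |1 - 2| = 1
|pz - cz| = |-1 - (-2)| = 1
distance = (0+1+1)/2 = 2/2 = 1
radius = 1; distance == radius -> yes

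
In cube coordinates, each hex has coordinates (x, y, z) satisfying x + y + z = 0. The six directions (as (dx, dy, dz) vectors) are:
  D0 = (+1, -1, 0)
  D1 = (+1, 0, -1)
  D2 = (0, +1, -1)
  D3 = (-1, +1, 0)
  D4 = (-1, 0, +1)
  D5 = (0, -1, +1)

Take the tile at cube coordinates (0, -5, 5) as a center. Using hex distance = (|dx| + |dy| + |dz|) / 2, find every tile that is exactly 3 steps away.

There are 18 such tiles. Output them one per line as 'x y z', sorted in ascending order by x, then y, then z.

Answer: -3 -5 8
-3 -4 7
-3 -3 6
-3 -2 5
-2 -6 8
-2 -2 4
-1 -7 8
-1 -2 3
0 -8 8
0 -2 2
1 -8 7
1 -3 2
2 -8 6
2 -4 2
3 -8 5
3 -7 4
3 -6 3
3 -5 2

Derivation:
Walk ring at distance 3 from (0, -5, 5):
Start at center + D4*3 = (-3, -5, 8)
  hex 0: (-3, -5, 8)
  hex 1: (-2, -6, 8)
  hex 2: (-1, -7, 8)
  hex 3: (0, -8, 8)
  hex 4: (1, -8, 7)
  hex 5: (2, -8, 6)
  hex 6: (3, -8, 5)
  hex 7: (3, -7, 4)
  hex 8: (3, -6, 3)
  hex 9: (3, -5, 2)
  hex 10: (2, -4, 2)
  hex 11: (1, -3, 2)
  hex 12: (0, -2, 2)
  hex 13: (-1, -2, 3)
  hex 14: (-2, -2, 4)
  hex 15: (-3, -2, 5)
  hex 16: (-3, -3, 6)
  hex 17: (-3, -4, 7)
Sorted: 18 hexes.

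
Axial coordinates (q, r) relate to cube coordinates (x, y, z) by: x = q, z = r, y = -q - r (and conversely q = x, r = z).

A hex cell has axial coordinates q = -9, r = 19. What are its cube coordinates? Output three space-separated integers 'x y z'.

x = q = -9
z = r = 19
y = -x - z = -(-9) - (19) = -10

Answer: -9 -10 19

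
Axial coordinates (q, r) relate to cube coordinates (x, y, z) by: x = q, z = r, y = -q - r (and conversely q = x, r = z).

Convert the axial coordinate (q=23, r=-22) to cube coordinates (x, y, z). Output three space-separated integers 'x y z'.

x = q = 23
z = r = -22
y = -x - z = -(23) - (-22) = -1

Answer: 23 -1 -22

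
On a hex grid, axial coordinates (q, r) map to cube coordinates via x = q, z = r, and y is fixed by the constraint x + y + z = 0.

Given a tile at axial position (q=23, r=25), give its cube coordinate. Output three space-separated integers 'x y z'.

Answer: 23 -48 25

Derivation:
x = q = 23
z = r = 25
y = -x - z = -(23) - (25) = -48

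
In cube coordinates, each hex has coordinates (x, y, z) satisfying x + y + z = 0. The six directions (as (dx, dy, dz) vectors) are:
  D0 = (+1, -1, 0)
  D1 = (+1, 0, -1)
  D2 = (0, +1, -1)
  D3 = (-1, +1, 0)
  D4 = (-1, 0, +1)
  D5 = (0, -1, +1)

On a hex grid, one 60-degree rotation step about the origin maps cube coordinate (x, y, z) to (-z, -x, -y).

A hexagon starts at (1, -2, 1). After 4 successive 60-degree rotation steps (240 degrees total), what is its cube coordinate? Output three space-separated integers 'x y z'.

Start: (1, -2, 1)
Step 1: (1, -2, 1) -> (-(1), -(1), -(-2)) = (-1, -1, 2)
Step 2: (-1, -1, 2) -> (-(2), -(-1), -(-1)) = (-2, 1, 1)
Step 3: (-2, 1, 1) -> (-(1), -(-2), -(1)) = (-1, 2, -1)
Step 4: (-1, 2, -1) -> (-(-1), -(-1), -(2)) = (1, 1, -2)

Answer: 1 1 -2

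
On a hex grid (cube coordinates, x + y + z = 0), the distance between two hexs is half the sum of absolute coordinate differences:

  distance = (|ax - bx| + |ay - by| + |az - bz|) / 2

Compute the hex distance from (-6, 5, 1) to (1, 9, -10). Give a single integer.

|ax - bx| = |-6 - 1| = 7
|ay - by| = |5 - 9| = 4
|az - bz| = |1 - (-10)| = 11
distance = (7 + 4 + 11) / 2 = 22 / 2 = 11

Answer: 11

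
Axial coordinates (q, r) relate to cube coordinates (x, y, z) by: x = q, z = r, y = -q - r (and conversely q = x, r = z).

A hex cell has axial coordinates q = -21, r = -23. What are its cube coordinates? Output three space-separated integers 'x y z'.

Answer: -21 44 -23

Derivation:
x = q = -21
z = r = -23
y = -x - z = -(-21) - (-23) = 44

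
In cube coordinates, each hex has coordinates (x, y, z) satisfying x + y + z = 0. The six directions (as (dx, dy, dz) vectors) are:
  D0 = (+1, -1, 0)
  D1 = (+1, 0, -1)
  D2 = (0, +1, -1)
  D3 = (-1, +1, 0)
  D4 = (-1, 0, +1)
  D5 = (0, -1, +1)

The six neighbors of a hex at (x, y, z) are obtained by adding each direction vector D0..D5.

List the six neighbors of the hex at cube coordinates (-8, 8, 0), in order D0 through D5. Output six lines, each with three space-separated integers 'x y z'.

Center: (-8, 8, 0). Add each direction:
  D0: (-8, 8, 0) + (1, -1, 0) = (-7, 7, 0)
  D1: (-8, 8, 0) + (1, 0, -1) = (-7, 8, -1)
  D2: (-8, 8, 0) + (0, 1, -1) = (-8, 9, -1)
  D3: (-8, 8, 0) + (-1, 1, 0) = (-9, 9, 0)
  D4: (-8, 8, 0) + (-1, 0, 1) = (-9, 8, 1)
  D5: (-8, 8, 0) + (0, -1, 1) = (-8, 7, 1)

Answer: -7 7 0
-7 8 -1
-8 9 -1
-9 9 0
-9 8 1
-8 7 1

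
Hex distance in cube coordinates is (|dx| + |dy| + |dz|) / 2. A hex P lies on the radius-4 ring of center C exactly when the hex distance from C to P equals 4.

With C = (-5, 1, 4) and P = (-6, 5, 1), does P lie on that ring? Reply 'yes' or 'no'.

|px - cx| = |-6 - (-5)| = 1
|py - cy| = |5 - 1| = 4
|pz - cz| = |1 - 4| = 3
distance = (1+4+3)/2 = 8/2 = 4
radius = 4; distance == radius -> yes

Answer: yes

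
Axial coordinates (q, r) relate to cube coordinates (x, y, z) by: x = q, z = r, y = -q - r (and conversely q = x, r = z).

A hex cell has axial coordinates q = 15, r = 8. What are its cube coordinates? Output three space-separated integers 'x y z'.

x = q = 15
z = r = 8
y = -x - z = -(15) - (8) = -23

Answer: 15 -23 8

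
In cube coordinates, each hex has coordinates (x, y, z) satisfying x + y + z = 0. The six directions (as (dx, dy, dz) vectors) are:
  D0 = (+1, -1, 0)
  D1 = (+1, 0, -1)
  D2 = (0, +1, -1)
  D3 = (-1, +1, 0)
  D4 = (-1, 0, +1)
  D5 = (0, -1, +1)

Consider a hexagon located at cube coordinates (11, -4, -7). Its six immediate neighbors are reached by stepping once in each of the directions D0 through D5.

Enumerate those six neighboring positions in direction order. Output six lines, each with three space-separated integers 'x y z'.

Center: (11, -4, -7). Add each direction:
  D0: (11, -4, -7) + (1, -1, 0) = (12, -5, -7)
  D1: (11, -4, -7) + (1, 0, -1) = (12, -4, -8)
  D2: (11, -4, -7) + (0, 1, -1) = (11, -3, -8)
  D3: (11, -4, -7) + (-1, 1, 0) = (10, -3, -7)
  D4: (11, -4, -7) + (-1, 0, 1) = (10, -4, -6)
  D5: (11, -4, -7) + (0, -1, 1) = (11, -5, -6)

Answer: 12 -5 -7
12 -4 -8
11 -3 -8
10 -3 -7
10 -4 -6
11 -5 -6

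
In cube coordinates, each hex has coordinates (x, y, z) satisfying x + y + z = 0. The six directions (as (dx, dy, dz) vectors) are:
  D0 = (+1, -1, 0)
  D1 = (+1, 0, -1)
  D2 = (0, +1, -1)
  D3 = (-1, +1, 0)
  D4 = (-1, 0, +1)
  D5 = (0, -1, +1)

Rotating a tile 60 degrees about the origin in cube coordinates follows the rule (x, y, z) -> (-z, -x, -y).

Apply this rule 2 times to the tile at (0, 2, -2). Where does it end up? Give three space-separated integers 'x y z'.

Answer: 2 -2 0

Derivation:
Start: (0, 2, -2)
Step 1: (0, 2, -2) -> (-(-2), -(0), -(2)) = (2, 0, -2)
Step 2: (2, 0, -2) -> (-(-2), -(2), -(0)) = (2, -2, 0)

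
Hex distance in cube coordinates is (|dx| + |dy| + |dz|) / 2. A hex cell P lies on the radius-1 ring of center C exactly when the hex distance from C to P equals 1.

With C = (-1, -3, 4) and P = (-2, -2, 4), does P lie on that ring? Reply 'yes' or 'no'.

Answer: yes

Derivation:
|px - cx| = |-2 - (-1)| = 1
|py - cy| = |-2 - (-3)| = 1
|pz - cz| = |4 - 4| = 0
distance = (1+1+0)/2 = 2/2 = 1
radius = 1; distance == radius -> yes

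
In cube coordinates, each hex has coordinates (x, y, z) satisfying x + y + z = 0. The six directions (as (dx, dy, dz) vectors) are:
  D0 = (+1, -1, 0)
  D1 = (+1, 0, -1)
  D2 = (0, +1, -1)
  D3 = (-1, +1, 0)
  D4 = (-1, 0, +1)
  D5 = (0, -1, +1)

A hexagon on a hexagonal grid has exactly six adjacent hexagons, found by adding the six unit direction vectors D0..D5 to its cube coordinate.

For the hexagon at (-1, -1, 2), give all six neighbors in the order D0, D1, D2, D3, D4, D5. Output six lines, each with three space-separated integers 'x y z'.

Center: (-1, -1, 2). Add each direction:
  D0: (-1, -1, 2) + (1, -1, 0) = (0, -2, 2)
  D1: (-1, -1, 2) + (1, 0, -1) = (0, -1, 1)
  D2: (-1, -1, 2) + (0, 1, -1) = (-1, 0, 1)
  D3: (-1, -1, 2) + (-1, 1, 0) = (-2, 0, 2)
  D4: (-1, -1, 2) + (-1, 0, 1) = (-2, -1, 3)
  D5: (-1, -1, 2) + (0, -1, 1) = (-1, -2, 3)

Answer: 0 -2 2
0 -1 1
-1 0 1
-2 0 2
-2 -1 3
-1 -2 3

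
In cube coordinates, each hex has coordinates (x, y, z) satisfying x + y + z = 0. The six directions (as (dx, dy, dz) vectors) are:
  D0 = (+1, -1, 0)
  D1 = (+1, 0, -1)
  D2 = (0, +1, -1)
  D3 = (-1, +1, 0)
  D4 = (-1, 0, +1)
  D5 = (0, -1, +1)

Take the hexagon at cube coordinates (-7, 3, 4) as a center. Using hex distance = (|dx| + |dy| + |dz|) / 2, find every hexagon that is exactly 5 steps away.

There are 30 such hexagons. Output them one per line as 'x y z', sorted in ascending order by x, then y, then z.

Walk ring at distance 5 from (-7, 3, 4):
Start at center + D4*5 = (-12, 3, 9)
  hex 0: (-12, 3, 9)
  hex 1: (-11, 2, 9)
  hex 2: (-10, 1, 9)
  hex 3: (-9, 0, 9)
  hex 4: (-8, -1, 9)
  hex 5: (-7, -2, 9)
  hex 6: (-6, -2, 8)
  hex 7: (-5, -2, 7)
  hex 8: (-4, -2, 6)
  hex 9: (-3, -2, 5)
  hex 10: (-2, -2, 4)
  hex 11: (-2, -1, 3)
  hex 12: (-2, 0, 2)
  hex 13: (-2, 1, 1)
  hex 14: (-2, 2, 0)
  hex 15: (-2, 3, -1)
  hex 16: (-3, 4, -1)
  hex 17: (-4, 5, -1)
  hex 18: (-5, 6, -1)
  hex 19: (-6, 7, -1)
  hex 20: (-7, 8, -1)
  hex 21: (-8, 8, 0)
  hex 22: (-9, 8, 1)
  hex 23: (-10, 8, 2)
  hex 24: (-11, 8, 3)
  hex 25: (-12, 8, 4)
  hex 26: (-12, 7, 5)
  hex 27: (-12, 6, 6)
  hex 28: (-12, 5, 7)
  hex 29: (-12, 4, 8)
Sorted: 30 hexes.

Answer: -12 3 9
-12 4 8
-12 5 7
-12 6 6
-12 7 5
-12 8 4
-11 2 9
-11 8 3
-10 1 9
-10 8 2
-9 0 9
-9 8 1
-8 -1 9
-8 8 0
-7 -2 9
-7 8 -1
-6 -2 8
-6 7 -1
-5 -2 7
-5 6 -1
-4 -2 6
-4 5 -1
-3 -2 5
-3 4 -1
-2 -2 4
-2 -1 3
-2 0 2
-2 1 1
-2 2 0
-2 3 -1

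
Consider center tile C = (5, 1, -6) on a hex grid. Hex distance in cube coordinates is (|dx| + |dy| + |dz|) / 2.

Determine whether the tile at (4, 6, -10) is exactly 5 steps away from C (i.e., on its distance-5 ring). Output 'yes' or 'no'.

Answer: yes

Derivation:
|px - cx| = |4 - 5| = 1
|py - cy| = |6 - 1| = 5
|pz - cz| = |-10 - (-6)| = 4
distance = (1+5+4)/2 = 10/2 = 5
radius = 5; distance == radius -> yes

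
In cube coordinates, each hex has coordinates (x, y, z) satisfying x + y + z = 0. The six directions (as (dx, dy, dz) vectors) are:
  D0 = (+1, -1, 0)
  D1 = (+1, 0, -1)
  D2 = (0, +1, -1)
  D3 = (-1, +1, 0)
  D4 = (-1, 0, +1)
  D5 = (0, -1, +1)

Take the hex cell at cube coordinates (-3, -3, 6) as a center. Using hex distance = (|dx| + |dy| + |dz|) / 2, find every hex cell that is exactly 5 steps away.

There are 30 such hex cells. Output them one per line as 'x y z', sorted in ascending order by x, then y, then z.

Walk ring at distance 5 from (-3, -3, 6):
Start at center + D4*5 = (-8, -3, 11)
  hex 0: (-8, -3, 11)
  hex 1: (-7, -4, 11)
  hex 2: (-6, -5, 11)
  hex 3: (-5, -6, 11)
  hex 4: (-4, -7, 11)
  hex 5: (-3, -8, 11)
  hex 6: (-2, -8, 10)
  hex 7: (-1, -8, 9)
  hex 8: (0, -8, 8)
  hex 9: (1, -8, 7)
  hex 10: (2, -8, 6)
  hex 11: (2, -7, 5)
  hex 12: (2, -6, 4)
  hex 13: (2, -5, 3)
  hex 14: (2, -4, 2)
  hex 15: (2, -3, 1)
  hex 16: (1, -2, 1)
  hex 17: (0, -1, 1)
  hex 18: (-1, 0, 1)
  hex 19: (-2, 1, 1)
  hex 20: (-3, 2, 1)
  hex 21: (-4, 2, 2)
  hex 22: (-5, 2, 3)
  hex 23: (-6, 2, 4)
  hex 24: (-7, 2, 5)
  hex 25: (-8, 2, 6)
  hex 26: (-8, 1, 7)
  hex 27: (-8, 0, 8)
  hex 28: (-8, -1, 9)
  hex 29: (-8, -2, 10)
Sorted: 30 hexes.

Answer: -8 -3 11
-8 -2 10
-8 -1 9
-8 0 8
-8 1 7
-8 2 6
-7 -4 11
-7 2 5
-6 -5 11
-6 2 4
-5 -6 11
-5 2 3
-4 -7 11
-4 2 2
-3 -8 11
-3 2 1
-2 -8 10
-2 1 1
-1 -8 9
-1 0 1
0 -8 8
0 -1 1
1 -8 7
1 -2 1
2 -8 6
2 -7 5
2 -6 4
2 -5 3
2 -4 2
2 -3 1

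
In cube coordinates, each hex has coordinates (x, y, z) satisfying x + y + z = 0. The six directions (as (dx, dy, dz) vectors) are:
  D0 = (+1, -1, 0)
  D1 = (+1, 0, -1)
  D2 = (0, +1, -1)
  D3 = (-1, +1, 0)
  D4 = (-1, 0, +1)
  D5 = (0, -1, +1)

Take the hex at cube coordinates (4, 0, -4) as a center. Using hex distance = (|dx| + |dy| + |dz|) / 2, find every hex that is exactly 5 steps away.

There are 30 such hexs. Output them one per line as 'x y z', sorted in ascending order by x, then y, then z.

Walk ring at distance 5 from (4, 0, -4):
Start at center + D4*5 = (-1, 0, 1)
  hex 0: (-1, 0, 1)
  hex 1: (0, -1, 1)
  hex 2: (1, -2, 1)
  hex 3: (2, -3, 1)
  hex 4: (3, -4, 1)
  hex 5: (4, -5, 1)
  hex 6: (5, -5, 0)
  hex 7: (6, -5, -1)
  hex 8: (7, -5, -2)
  hex 9: (8, -5, -3)
  hex 10: (9, -5, -4)
  hex 11: (9, -4, -5)
  hex 12: (9, -3, -6)
  hex 13: (9, -2, -7)
  hex 14: (9, -1, -8)
  hex 15: (9, 0, -9)
  hex 16: (8, 1, -9)
  hex 17: (7, 2, -9)
  hex 18: (6, 3, -9)
  hex 19: (5, 4, -9)
  hex 20: (4, 5, -9)
  hex 21: (3, 5, -8)
  hex 22: (2, 5, -7)
  hex 23: (1, 5, -6)
  hex 24: (0, 5, -5)
  hex 25: (-1, 5, -4)
  hex 26: (-1, 4, -3)
  hex 27: (-1, 3, -2)
  hex 28: (-1, 2, -1)
  hex 29: (-1, 1, 0)
Sorted: 30 hexes.

Answer: -1 0 1
-1 1 0
-1 2 -1
-1 3 -2
-1 4 -3
-1 5 -4
0 -1 1
0 5 -5
1 -2 1
1 5 -6
2 -3 1
2 5 -7
3 -4 1
3 5 -8
4 -5 1
4 5 -9
5 -5 0
5 4 -9
6 -5 -1
6 3 -9
7 -5 -2
7 2 -9
8 -5 -3
8 1 -9
9 -5 -4
9 -4 -5
9 -3 -6
9 -2 -7
9 -1 -8
9 0 -9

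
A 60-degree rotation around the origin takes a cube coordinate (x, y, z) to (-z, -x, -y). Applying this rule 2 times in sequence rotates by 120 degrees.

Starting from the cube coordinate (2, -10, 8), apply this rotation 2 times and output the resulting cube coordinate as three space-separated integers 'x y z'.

Start: (2, -10, 8)
Step 1: (2, -10, 8) -> (-(8), -(2), -(-10)) = (-8, -2, 10)
Step 2: (-8, -2, 10) -> (-(10), -(-8), -(-2)) = (-10, 8, 2)

Answer: -10 8 2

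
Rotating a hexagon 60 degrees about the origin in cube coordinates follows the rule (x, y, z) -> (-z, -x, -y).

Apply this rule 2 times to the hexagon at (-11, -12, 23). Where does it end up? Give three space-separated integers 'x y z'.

Start: (-11, -12, 23)
Step 1: (-11, -12, 23) -> (-(23), -(-11), -(-12)) = (-23, 11, 12)
Step 2: (-23, 11, 12) -> (-(12), -(-23), -(11)) = (-12, 23, -11)

Answer: -12 23 -11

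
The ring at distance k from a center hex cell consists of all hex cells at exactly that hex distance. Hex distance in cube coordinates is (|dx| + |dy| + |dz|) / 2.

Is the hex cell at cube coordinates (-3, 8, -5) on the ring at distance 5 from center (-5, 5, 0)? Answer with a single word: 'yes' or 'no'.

Answer: yes

Derivation:
|px - cx| = |-3 - (-5)| = 2
|py - cy| = |8 - 5| = 3
|pz - cz| = |-5 - 0| = 5
distance = (2+3+5)/2 = 10/2 = 5
radius = 5; distance == radius -> yes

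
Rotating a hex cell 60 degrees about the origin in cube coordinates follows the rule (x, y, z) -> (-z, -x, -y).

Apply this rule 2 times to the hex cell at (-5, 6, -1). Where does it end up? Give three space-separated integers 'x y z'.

Answer: 6 -1 -5

Derivation:
Start: (-5, 6, -1)
Step 1: (-5, 6, -1) -> (-(-1), -(-5), -(6)) = (1, 5, -6)
Step 2: (1, 5, -6) -> (-(-6), -(1), -(5)) = (6, -1, -5)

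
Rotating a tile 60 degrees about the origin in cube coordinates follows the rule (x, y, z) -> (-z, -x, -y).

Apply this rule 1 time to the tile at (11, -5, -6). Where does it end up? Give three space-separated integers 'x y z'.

Start: (11, -5, -6)
Step 1: (11, -5, -6) -> (-(-6), -(11), -(-5)) = (6, -11, 5)

Answer: 6 -11 5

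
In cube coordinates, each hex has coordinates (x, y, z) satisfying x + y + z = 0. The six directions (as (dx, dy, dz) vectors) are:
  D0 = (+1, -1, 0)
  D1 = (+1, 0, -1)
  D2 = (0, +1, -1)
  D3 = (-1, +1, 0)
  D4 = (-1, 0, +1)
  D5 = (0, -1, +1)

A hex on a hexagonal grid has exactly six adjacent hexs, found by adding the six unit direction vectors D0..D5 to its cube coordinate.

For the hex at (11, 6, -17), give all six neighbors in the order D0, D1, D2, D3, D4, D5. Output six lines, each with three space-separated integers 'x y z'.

Answer: 12 5 -17
12 6 -18
11 7 -18
10 7 -17
10 6 -16
11 5 -16

Derivation:
Center: (11, 6, -17). Add each direction:
  D0: (11, 6, -17) + (1, -1, 0) = (12, 5, -17)
  D1: (11, 6, -17) + (1, 0, -1) = (12, 6, -18)
  D2: (11, 6, -17) + (0, 1, -1) = (11, 7, -18)
  D3: (11, 6, -17) + (-1, 1, 0) = (10, 7, -17)
  D4: (11, 6, -17) + (-1, 0, 1) = (10, 6, -16)
  D5: (11, 6, -17) + (0, -1, 1) = (11, 5, -16)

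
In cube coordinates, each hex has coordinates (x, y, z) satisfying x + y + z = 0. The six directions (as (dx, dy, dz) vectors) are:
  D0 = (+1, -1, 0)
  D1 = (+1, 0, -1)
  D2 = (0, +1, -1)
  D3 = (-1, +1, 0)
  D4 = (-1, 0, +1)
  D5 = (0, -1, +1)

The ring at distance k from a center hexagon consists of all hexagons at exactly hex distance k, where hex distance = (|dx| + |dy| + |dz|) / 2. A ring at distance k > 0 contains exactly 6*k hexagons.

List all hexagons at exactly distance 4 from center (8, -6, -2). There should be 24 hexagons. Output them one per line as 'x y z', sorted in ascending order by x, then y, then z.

Answer: 4 -6 2
4 -5 1
4 -4 0
4 -3 -1
4 -2 -2
5 -7 2
5 -2 -3
6 -8 2
6 -2 -4
7 -9 2
7 -2 -5
8 -10 2
8 -2 -6
9 -10 1
9 -3 -6
10 -10 0
10 -4 -6
11 -10 -1
11 -5 -6
12 -10 -2
12 -9 -3
12 -8 -4
12 -7 -5
12 -6 -6

Derivation:
Walk ring at distance 4 from (8, -6, -2):
Start at center + D4*4 = (4, -6, 2)
  hex 0: (4, -6, 2)
  hex 1: (5, -7, 2)
  hex 2: (6, -8, 2)
  hex 3: (7, -9, 2)
  hex 4: (8, -10, 2)
  hex 5: (9, -10, 1)
  hex 6: (10, -10, 0)
  hex 7: (11, -10, -1)
  hex 8: (12, -10, -2)
  hex 9: (12, -9, -3)
  hex 10: (12, -8, -4)
  hex 11: (12, -7, -5)
  hex 12: (12, -6, -6)
  hex 13: (11, -5, -6)
  hex 14: (10, -4, -6)
  hex 15: (9, -3, -6)
  hex 16: (8, -2, -6)
  hex 17: (7, -2, -5)
  hex 18: (6, -2, -4)
  hex 19: (5, -2, -3)
  hex 20: (4, -2, -2)
  hex 21: (4, -3, -1)
  hex 22: (4, -4, 0)
  hex 23: (4, -5, 1)
Sorted: 24 hexes.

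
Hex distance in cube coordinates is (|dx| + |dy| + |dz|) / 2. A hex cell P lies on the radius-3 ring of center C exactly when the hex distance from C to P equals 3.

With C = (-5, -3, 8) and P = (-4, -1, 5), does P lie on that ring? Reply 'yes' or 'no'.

|px - cx| = |-4 - (-5)| = 1
|py - cy| = |-1 - (-3)| = 2
|pz - cz| = |5 - 8| = 3
distance = (1+2+3)/2 = 6/2 = 3
radius = 3; distance == radius -> yes

Answer: yes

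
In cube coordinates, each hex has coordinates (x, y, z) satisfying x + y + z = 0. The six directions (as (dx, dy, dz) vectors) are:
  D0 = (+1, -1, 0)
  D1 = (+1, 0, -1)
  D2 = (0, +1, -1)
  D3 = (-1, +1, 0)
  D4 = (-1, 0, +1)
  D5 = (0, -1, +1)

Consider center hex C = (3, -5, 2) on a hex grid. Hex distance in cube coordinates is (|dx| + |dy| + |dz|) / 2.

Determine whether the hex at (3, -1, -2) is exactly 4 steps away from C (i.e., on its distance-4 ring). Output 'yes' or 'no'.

|px - cx| = |3 - 3| = 0
|py - cy| = |-1 - (-5)| = 4
|pz - cz| = |-2 - 2| = 4
distance = (0+4+4)/2 = 8/2 = 4
radius = 4; distance == radius -> yes

Answer: yes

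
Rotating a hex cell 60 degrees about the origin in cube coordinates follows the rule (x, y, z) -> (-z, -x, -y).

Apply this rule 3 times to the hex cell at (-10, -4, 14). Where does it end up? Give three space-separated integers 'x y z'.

Answer: 10 4 -14

Derivation:
Start: (-10, -4, 14)
Step 1: (-10, -4, 14) -> (-(14), -(-10), -(-4)) = (-14, 10, 4)
Step 2: (-14, 10, 4) -> (-(4), -(-14), -(10)) = (-4, 14, -10)
Step 3: (-4, 14, -10) -> (-(-10), -(-4), -(14)) = (10, 4, -14)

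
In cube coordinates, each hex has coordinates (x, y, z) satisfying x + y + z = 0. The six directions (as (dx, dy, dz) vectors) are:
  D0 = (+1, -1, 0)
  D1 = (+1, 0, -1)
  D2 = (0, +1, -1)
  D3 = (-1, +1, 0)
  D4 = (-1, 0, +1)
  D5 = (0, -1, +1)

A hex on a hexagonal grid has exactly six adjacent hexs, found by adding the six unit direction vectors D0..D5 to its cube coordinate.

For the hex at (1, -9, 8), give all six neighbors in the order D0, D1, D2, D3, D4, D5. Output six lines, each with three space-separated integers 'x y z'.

Center: (1, -9, 8). Add each direction:
  D0: (1, -9, 8) + (1, -1, 0) = (2, -10, 8)
  D1: (1, -9, 8) + (1, 0, -1) = (2, -9, 7)
  D2: (1, -9, 8) + (0, 1, -1) = (1, -8, 7)
  D3: (1, -9, 8) + (-1, 1, 0) = (0, -8, 8)
  D4: (1, -9, 8) + (-1, 0, 1) = (0, -9, 9)
  D5: (1, -9, 8) + (0, -1, 1) = (1, -10, 9)

Answer: 2 -10 8
2 -9 7
1 -8 7
0 -8 8
0 -9 9
1 -10 9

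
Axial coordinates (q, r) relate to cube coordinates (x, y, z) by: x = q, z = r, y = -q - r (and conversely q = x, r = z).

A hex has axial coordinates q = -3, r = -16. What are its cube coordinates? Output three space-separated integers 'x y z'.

Answer: -3 19 -16

Derivation:
x = q = -3
z = r = -16
y = -x - z = -(-3) - (-16) = 19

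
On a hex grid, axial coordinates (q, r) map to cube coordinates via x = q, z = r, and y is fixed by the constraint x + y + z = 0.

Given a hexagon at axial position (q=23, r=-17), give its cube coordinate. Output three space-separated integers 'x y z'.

x = q = 23
z = r = -17
y = -x - z = -(23) - (-17) = -6

Answer: 23 -6 -17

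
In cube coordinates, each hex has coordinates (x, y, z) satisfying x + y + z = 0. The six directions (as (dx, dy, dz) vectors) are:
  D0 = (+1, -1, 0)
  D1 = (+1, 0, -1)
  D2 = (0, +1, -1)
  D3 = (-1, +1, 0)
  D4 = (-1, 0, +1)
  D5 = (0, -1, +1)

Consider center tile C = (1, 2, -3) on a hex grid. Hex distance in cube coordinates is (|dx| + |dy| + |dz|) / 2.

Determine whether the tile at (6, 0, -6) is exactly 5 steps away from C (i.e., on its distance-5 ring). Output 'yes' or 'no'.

|px - cx| = |6 - 1| = 5
|py - cy| = |0 - 2| = 2
|pz - cz| = |-6 - (-3)| = 3
distance = (5+2+3)/2 = 10/2 = 5
radius = 5; distance == radius -> yes

Answer: yes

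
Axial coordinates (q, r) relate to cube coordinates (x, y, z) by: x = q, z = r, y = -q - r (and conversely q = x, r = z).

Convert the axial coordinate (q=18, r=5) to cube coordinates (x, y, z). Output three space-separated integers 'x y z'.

Answer: 18 -23 5

Derivation:
x = q = 18
z = r = 5
y = -x - z = -(18) - (5) = -23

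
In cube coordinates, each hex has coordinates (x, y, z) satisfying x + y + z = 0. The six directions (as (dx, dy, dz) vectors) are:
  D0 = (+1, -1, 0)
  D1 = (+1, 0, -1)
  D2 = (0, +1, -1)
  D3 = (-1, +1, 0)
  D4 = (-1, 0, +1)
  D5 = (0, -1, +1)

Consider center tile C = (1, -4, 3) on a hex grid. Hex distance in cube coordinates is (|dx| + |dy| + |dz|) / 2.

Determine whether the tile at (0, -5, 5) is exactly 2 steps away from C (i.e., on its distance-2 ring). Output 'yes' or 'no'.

|px - cx| = |0 - 1| = 1
|py - cy| = |-5 - (-4)| = 1
|pz - cz| = |5 - 3| = 2
distance = (1+1+2)/2 = 4/2 = 2
radius = 2; distance == radius -> yes

Answer: yes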